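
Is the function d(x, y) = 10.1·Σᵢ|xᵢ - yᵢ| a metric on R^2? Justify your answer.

Yes. The L1 (Manhattan) norm induces a metric on R^2, and multiplying a metric by a positive constant 10.1 > 0 preserves all four axioms: non-negativity (10.1·||x-y|| ≥ 0), identity (10.1·||x-y|| = 0 ⟺ ||x-y|| = 0 ⟺ x = y), symmetry (||x-y|| = ||y-x||), and the triangle inequality (10.1·||x-z|| ≤ 10.1·||x-y|| + 10.1·||y-z||). So d is a metric.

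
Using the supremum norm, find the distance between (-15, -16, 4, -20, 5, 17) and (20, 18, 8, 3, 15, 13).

max(|x_i - y_i|) = max(|-15 - 20|, |-16 - 18|, |4 - 8|, |-20 - 3|, |5 - 15|, |17 - 13|) = max(35, 34, 4, 23, 10, 4) = 35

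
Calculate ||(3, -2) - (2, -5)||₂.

√(Σ(x_i - y_i)²) = √((3 - 2)² + (-2 - (-5))²)
= √(1² + 3²) = √(1 + 9) = √10 ≈ 3.1623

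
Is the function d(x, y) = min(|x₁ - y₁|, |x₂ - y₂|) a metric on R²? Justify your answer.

No. d fails identity of indiscernibles: take x = (5, 0) and y = (5, 6). Then d(x,y) = min(|5 - 5|, |0 - 6|) = min(0, 6) = 0, yet x ≠ y.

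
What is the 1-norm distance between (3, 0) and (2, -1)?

Σ|x_i - y_i| = |3 - 2| + |0 - (-1)| = 1 + 1 = 2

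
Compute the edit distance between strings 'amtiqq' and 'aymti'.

Let D[i][j] be the edit distance between the first i characters of 'amtiqq' and the first j characters of 'aymti', with D[i][0] = i, D[0][j] = j, and D[i][j] = D[i-1][j-1] if the characters match, else 1 + min(D[i-1][j], D[i][j-1], D[i-1][j-1]). Filling the table (rows: prefixes of 'amtiqq', columns: prefixes of 'aymti'):
     ε  a  y  m  t  i
  ε  0  1  2  3  4  5
  a  1  0  1  2  3  4
  m  2  1  1  1  2  3
  t  3  2  2  2  1  2
  i  4  3  3  3  2  1
  q  5  4  4  4  3  2
  q  6  5  5  5  4  3
The bottom-right entry gives D[6][5] = 3, so no sequence of fewer than 3 edits works. Backtracking through the table gives one optimal edit sequence (3 edits):
  amtiqq → aymtiqq (ins y @2)
  aymtiqq → aymtiq (del q @6)
  aymtiq → aymti (del q @6)
Edit distance = 3.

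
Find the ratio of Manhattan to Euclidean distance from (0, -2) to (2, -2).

L1 = |0 - 2| + |-2 - (-2)| = 2 + 0 = 2
L2 = √(2² + 0²) = √4 = 2
L1 ≥ L2 always (equality iff movement is along one axis); L1 = L2 here (movement is along a single axis).
Ratio L1/L2 = 2/2 = 1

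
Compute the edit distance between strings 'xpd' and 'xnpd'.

Let D[i][j] be the edit distance between the first i characters of 'xpd' and the first j characters of 'xnpd', with D[i][0] = i, D[0][j] = j, and D[i][j] = D[i-1][j-1] if the characters match, else 1 + min(D[i-1][j], D[i][j-1], D[i-1][j-1]). Filling the table (rows: prefixes of 'xpd', columns: prefixes of 'xnpd'):
     ε  x  n  p  d
  ε  0  1  2  3  4
  x  1  0  1  2  3
  p  2  1  1  1  2
  d  3  2  2  2  1
The bottom-right entry gives D[3][4] = 1, so no sequence of fewer than 1 edit works. Backtracking through the table gives one optimal edit sequence (1 edit):
  xpd → xnpd (ins n @2)
Edit distance = 1.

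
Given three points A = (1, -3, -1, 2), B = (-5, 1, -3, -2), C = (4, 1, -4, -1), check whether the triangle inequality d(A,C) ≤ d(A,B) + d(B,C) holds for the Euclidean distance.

d(A,B) = √(6² + 4² + 2² + 4²) = √72 ≈ 8.4853, d(B,C) = √(9² + 0² + 1² + 1²) = √83 ≈ 9.1104, d(A,C) = √(3² + 4² + 3² + 3²) = √43 ≈ 6.5574.
d(A,C) ≈ 6.5574 ≤ 8.4853 + 9.1104 = 17.5957. Triangle inequality is satisfied.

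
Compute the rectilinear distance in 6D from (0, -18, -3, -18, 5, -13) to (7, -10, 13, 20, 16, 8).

Σ|x_i - y_i| = |0 - 7| + |-18 - (-10)| + |-3 - 13| + |-18 - 20| + |5 - 16| + |-13 - 8| = 7 + 8 + 16 + 38 + 11 + 21 = 101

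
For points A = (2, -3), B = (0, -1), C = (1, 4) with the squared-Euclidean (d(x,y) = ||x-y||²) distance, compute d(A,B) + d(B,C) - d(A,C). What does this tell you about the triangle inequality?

d(A,B) = 2² + 2² = 8, d(B,C) = 1² + 5² = 26, d(A,C) = 1² + 7² = 50.
d(A,B) + d(B,C) - d(A,C) = 8 + 26 - 50 = 34 - 50 = -16. This is < 0, so the triangle inequality FAILS for these points (squared-Euclidean is not a metric).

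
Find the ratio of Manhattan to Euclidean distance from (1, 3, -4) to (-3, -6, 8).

L1 = |1 - (-3)| + |3 - (-6)| + |-4 - 8| = 4 + 9 + 12 = 25
L2 = √(4² + 9² + 12²) = √241 ≈ 15.5242
L1 ≥ L2 always (equality iff movement is along one axis); L1 > L2 here.
Ratio L1/L2 = 25/√241 ≈ 1.6104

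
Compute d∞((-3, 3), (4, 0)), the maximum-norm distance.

max(|x_i - y_i|) = max(|-3 - 4|, |3 - 0|) = max(7, 3) = 7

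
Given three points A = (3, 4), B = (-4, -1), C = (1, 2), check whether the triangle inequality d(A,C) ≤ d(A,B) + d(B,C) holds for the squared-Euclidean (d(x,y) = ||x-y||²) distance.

d(A,B) = 7² + 5² = 74, d(B,C) = 5² + 3² = 34, d(A,C) = 2² + 2² = 8.
d(A,C) = 8 ≤ 74 + 34 = 108. Triangle inequality is satisfied.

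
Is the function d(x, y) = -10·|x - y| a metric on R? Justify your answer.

No. With c = -10 < 0, d fails non-negativity: d(7, 8) = -10·|7 - 8| = -10·1 = -10 < 0.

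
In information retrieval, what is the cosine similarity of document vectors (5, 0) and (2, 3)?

With u = (5, 0), v = (2, 3):
u·v = 5·2 + 0·3 = 10 + 0 = 10.
|u| = √(5² + 0²) = √25, |v| = √(2² + 3²) = √13, so |u||v| = √(25·13) = √325.
cos θ = (u·v)/(|u||v|) = 10/√325 ≈ 0.5547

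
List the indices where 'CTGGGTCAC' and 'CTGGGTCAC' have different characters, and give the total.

Differing positions: none. Hamming distance = 0.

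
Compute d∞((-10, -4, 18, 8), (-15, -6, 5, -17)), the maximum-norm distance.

max(|x_i - y_i|) = max(|-10 - (-15)|, |-4 - (-6)|, |18 - 5|, |8 - (-17)|) = max(5, 2, 13, 25) = 25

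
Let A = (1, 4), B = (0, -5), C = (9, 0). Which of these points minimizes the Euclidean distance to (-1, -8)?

Distances: d(A) ≈ 12.1655, d(B) ≈ 3.1623, d(C) ≈ 12.8062. Nearest: B = (0, -5) with distance 3.1623.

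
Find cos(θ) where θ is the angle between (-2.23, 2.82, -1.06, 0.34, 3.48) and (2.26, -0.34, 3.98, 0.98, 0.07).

With u = (-2.23, 2.82, -1.06, 0.34, 3.48), v = (2.26, -0.34, 3.98, 0.98, 0.07):
u·v = (-2.23)·2.26 + 2.82·(-0.34) + (-1.06)·3.98 + 0.34·0.98 + 3.48·0.07 = (-5.0398) + (-0.9588) + (-4.2188) + 0.3332 + 0.2436 = -9.6406.
|u| = √((-2.23)² + 2.82² + (-1.06)² + 0.34² + 3.48²) = √(4.9729 + 7.9524 + 1.1236 + 0.1156 + 12.1104) = √26.2749, |v| = √(2.26² + (-0.34)² + 3.98² + 0.98² + 0.07²) = √(5.1076 + 0.1156 + 15.8404 + 0.9604 + 0.0049) = √22.0289.
cos θ = (u·v)/(|u||v|) = -9.6406/(√26.2749·√22.0289) ≈ -0.4007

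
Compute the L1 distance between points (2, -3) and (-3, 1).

Σ|x_i - y_i| = |2 - (-3)| + |-3 - 1| = 5 + 4 = 9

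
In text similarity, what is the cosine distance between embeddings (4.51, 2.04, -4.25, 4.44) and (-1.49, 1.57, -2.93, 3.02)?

With u = (4.51, 2.04, -4.25, 4.44), v = (-1.49, 1.57, -2.93, 3.02):
u·v = 4.51·(-1.49) + 2.04·1.57 + (-4.25)·(-2.93) + 4.44·3.02 = (-6.7199) + 3.2028 + 12.4525 + 13.4088 = 22.3442.
|u| = √(4.51² + 2.04² + (-4.25)² + 4.44²) = √(20.3401 + 4.1616 + 18.0625 + 19.7136) = √62.2778, |v| = √((-1.49)² + 1.57² + (-2.93)² + 3.02²) = √(2.2201 + 2.4649 + 8.5849 + 9.1204) = √22.3903.
cos θ = (u·v)/(|u||v|) = 22.3442/(√62.2778·√22.3903) ≈ 0.5984
Cosine distance = 1 - cos θ ≈ 1 - 0.5984 = 0.4016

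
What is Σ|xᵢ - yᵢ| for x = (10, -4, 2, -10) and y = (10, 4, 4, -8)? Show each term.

Σ|x_i - y_i| = |10 - 10| + |-4 - 4| + |2 - 4| + |-10 - (-8)| = 0 + 8 + 2 + 2 = 12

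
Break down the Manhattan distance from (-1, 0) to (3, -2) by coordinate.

Σ|x_i - y_i| = |-1 - 3| + |0 - (-2)| = 4 + 2 = 6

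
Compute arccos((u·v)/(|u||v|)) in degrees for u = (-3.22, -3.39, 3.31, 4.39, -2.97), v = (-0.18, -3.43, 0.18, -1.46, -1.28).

With u = (-3.22, -3.39, 3.31, 4.39, -2.97), v = (-0.18, -3.43, 0.18, -1.46, -1.28):
u·v = (-3.22)·(-0.18) + (-3.39)·(-3.43) + 3.31·0.18 + 4.39·(-1.46) + (-2.97)·(-1.28) = 0.5796 + 11.6277 + 0.5958 + (-6.4094) + 3.8016 = 10.1953.
|u| = √((-3.22)² + (-3.39)² + 3.31² + 4.39² + (-2.97)²) = √(10.3684 + 11.4921 + 10.9561 + 19.2721 + 8.8209) = √60.9096, |v| = √((-0.18)² + (-3.43)² + 0.18² + (-1.46)² + (-1.28)²) = √(0.0324 + 11.7649 + 0.0324 + 2.1316 + 1.6384) = √15.5997.
cos θ = (u·v)/(|u||v|) = 10.1953/(√60.9096·√15.5997) ≈ 0.330749
θ = arccos(0.330749) ≈ 70.69°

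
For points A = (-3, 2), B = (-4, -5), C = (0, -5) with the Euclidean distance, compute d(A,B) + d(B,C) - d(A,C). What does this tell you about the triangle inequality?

d(A,B) = √(1² + 7²) = √50 ≈ 7.0711, d(B,C) = √(4² + 0²) = √16 = 4, d(A,C) = √(3² + 7²) = √58 ≈ 7.6158.
d(A,B) + d(B,C) - d(A,C) = 7.0711 + 4 - 7.6158 = 11.0711 - 7.6158 = 3.4553 (to 4 decimal places). This is ≥ 0, so the triangle inequality holds for these points.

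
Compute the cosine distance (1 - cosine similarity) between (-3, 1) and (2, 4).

With u = (-3, 1), v = (2, 4):
u·v = (-3)·2 + 1·4 = (-6) + 4 = -2.
|u| = √((-3)² + 1²) = √10, |v| = √(2² + 4²) = √20, so |u||v| = √(10·20) = √200.
cos θ = (u·v)/(|u||v|) = -2/√200 ≈ -0.1414
Cosine distance = 1 - cos θ ≈ 1 - (-0.1414) = 1.1414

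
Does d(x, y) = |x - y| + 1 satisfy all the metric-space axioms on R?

No. d fails identity of indiscernibles (specifically d(x,x) = 0): d(6, 6) = |6 - 6| + 1 = 0 + 1 = 1 ≠ 0.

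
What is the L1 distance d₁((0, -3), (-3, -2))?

Σ|x_i - y_i| = |0 - (-3)| + |-3 - (-2)| = 3 + 1 = 4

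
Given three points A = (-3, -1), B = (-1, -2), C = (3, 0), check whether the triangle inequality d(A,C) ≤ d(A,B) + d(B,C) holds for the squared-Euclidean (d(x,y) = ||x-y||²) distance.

d(A,B) = 2² + 1² = 5, d(B,C) = 4² + 2² = 20, d(A,C) = 6² + 1² = 37.
d(A,C) = 37 > 5 + 20 = 25. Triangle inequality is VIOLATED. (Squared-Euclidean is not a metric — this is a counterexample.)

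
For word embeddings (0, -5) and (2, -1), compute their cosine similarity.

With u = (0, -5), v = (2, -1):
u·v = 0·2 + (-5)·(-1) = 0 + 5 = 5.
|u| = √(0² + (-5)²) = √25, |v| = √(2² + (-1)²) = √5, so |u||v| = √(25·5) = √125.
cos θ = (u·v)/(|u||v|) = 5/√125 ≈ 0.4472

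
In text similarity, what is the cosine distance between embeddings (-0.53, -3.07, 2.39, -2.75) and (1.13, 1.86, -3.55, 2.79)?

With u = (-0.53, -3.07, 2.39, -2.75), v = (1.13, 1.86, -3.55, 2.79):
u·v = (-0.53)·1.13 + (-3.07)·1.86 + 2.39·(-3.55) + (-2.75)·2.79 = (-0.5989) + (-5.7102) + (-8.4845) + (-7.6725) = -22.4661.
|u| = √((-0.53)² + (-3.07)² + 2.39² + (-2.75)²) = √(0.2809 + 9.4249 + 5.7121 + 7.5625) = √22.9804, |v| = √(1.13² + 1.86² + (-3.55)² + 2.79²) = √(1.2769 + 3.4596 + 12.6025 + 7.7841) = √25.1231.
cos θ = (u·v)/(|u||v|) = -22.4661/(√22.9804·√25.1231) ≈ -0.935
Cosine distance = 1 - cos θ ≈ 1 - (-0.935) = 1.935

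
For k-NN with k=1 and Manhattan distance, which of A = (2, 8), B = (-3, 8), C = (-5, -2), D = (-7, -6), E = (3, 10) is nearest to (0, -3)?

Distances: d(A) = 13, d(B) = 14, d(C) = 6, d(D) = 10, d(E) = 16. Nearest: C = (-5, -2) with distance 6.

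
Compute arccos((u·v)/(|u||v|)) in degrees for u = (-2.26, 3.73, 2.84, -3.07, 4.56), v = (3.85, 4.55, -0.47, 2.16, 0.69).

With u = (-2.26, 3.73, 2.84, -3.07, 4.56), v = (3.85, 4.55, -0.47, 2.16, 0.69):
u·v = (-2.26)·3.85 + 3.73·4.55 + 2.84·(-0.47) + (-3.07)·2.16 + 4.56·0.69 = (-8.701) + 16.9715 + (-1.3348) + (-6.6312) + 3.1464 = 3.4509.
|u| = √((-2.26)² + 3.73² + 2.84² + (-3.07)² + 4.56²) = √(5.1076 + 13.9129 + 8.0656 + 9.4249 + 20.7936) = √57.3046, |v| = √(3.85² + 4.55² + (-0.47)² + 2.16² + 0.69²) = √(14.8225 + 20.7025 + 0.2209 + 4.6656 + 0.4761) = √40.8876.
cos θ = (u·v)/(|u||v|) = 3.4509/(√57.3046·√40.8876) ≈ 0.071292
θ = arccos(0.071292) ≈ 85.91°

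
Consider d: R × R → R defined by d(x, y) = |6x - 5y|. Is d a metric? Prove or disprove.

No. d fails symmetry: d(2, 1) = |6·2 - 5·1| = |7| = 7, but d(1, 2) = |6·1 - 5·2| = |-4| = 4. Since 7 ≠ 4, d(x,y) ≠ d(y,x) in general.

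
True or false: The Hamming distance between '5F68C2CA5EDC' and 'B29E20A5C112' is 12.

Differing positions: 1, 2, 3, 4, 5, 6, 7, 8, 9, 10, 11, 12. Hamming distance = 12, so the claim is true.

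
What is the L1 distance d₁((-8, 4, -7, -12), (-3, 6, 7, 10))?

Σ|x_i - y_i| = |-8 - (-3)| + |4 - 6| + |-7 - 7| + |-12 - 10| = 5 + 2 + 14 + 22 = 43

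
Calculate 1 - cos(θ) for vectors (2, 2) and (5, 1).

With u = (2, 2), v = (5, 1):
u·v = 2·5 + 2·1 = 10 + 2 = 12.
|u| = √(2² + 2²) = √8, |v| = √(5² + 1²) = √26, so |u||v| = √(8·26) = √208.
cos θ = (u·v)/(|u||v|) = 12/√208 ≈ 0.8321
Cosine distance = 1 - cos θ ≈ 1 - 0.8321 = 0.1679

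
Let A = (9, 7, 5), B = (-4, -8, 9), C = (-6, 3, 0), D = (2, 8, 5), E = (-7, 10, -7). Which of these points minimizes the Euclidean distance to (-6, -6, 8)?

Distances: d(A) ≈ 20.0749, d(B) = 3, d(C) ≈ 12.0416, d(D) ≈ 16.4012, d(E) ≈ 21.9545. Nearest: B = (-4, -8, 9) with distance 3.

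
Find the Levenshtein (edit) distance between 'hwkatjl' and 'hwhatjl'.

Let D[i][j] be the edit distance between the first i characters of 'hwkatjl' and the first j characters of 'hwhatjl', with D[i][0] = i, D[0][j] = j, and D[i][j] = D[i-1][j-1] if the characters match, else 1 + min(D[i-1][j], D[i][j-1], D[i-1][j-1]). Filling the table (rows: prefixes of 'hwkatjl', columns: prefixes of 'hwhatjl'):
     ε  h  w  h  a  t  j  l
  ε  0  1  2  3  4  5  6  7
  h  1  0  1  2  3  4  5  6
  w  2  1  0  1  2  3  4  5
  k  3  2  1  1  2  3  4  5
  a  4  3  2  2  1  2  3  4
  t  5  4  3  3  2  1  2  3
  j  6  5  4  4  3  2  1  2
  l  7  6  5  5  4  3  2  1
The bottom-right entry gives D[7][7] = 1, so no sequence of fewer than 1 edit works. Backtracking through the table gives one optimal edit sequence (1 edit):
  hwkatjl → hwhatjl (sub k→h @3)
Edit distance = 1.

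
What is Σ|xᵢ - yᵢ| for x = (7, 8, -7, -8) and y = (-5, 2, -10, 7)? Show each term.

Σ|x_i - y_i| = |7 - (-5)| + |8 - 2| + |-7 - (-10)| + |-8 - 7| = 12 + 6 + 3 + 15 = 36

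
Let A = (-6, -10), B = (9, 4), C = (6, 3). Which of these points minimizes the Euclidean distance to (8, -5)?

Distances: d(A) ≈ 14.8661, d(B) ≈ 9.0554, d(C) ≈ 8.2462. Nearest: C = (6, 3) with distance 8.2462.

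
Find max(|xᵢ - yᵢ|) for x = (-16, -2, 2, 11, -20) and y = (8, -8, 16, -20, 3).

max(|x_i - y_i|) = max(|-16 - 8|, |-2 - (-8)|, |2 - 16|, |11 - (-20)|, |-20 - 3|) = max(24, 6, 14, 31, 23) = 31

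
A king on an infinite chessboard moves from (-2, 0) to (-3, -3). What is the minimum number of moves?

max(|x_i - y_i|) = max(|-2 - (-3)|, |0 - (-3)|) = max(1, 3) = 3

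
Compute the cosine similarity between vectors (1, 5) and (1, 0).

With u = (1, 5), v = (1, 0):
u·v = 1·1 + 5·0 = 1 + 0 = 1.
|u| = √(1² + 5²) = √26, |v| = √(1² + 0²) = √1, so |u||v| = √(26·1) = √26.
cos θ = (u·v)/(|u||v|) = 1/√26 ≈ 0.1961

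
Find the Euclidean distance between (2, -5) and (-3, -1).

√(Σ(x_i - y_i)²) = √((2 - (-3))² + (-5 - (-1))²)
= √(5² + (-4)²) = √(25 + 16) = √41 ≈ 6.4031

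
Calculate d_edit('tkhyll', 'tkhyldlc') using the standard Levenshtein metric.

Let D[i][j] be the edit distance between the first i characters of 'tkhyll' and the first j characters of 'tkhyldlc', with D[i][0] = i, D[0][j] = j, and D[i][j] = D[i-1][j-1] if the characters match, else 1 + min(D[i-1][j], D[i][j-1], D[i-1][j-1]). Filling the table (rows: prefixes of 'tkhyll', columns: prefixes of 'tkhyldlc'):
     ε  t  k  h  y  l  d  l  c
  ε  0  1  2  3  4  5  6  7  8
  t  1  0  1  2  3  4  5  6  7
  k  2  1  0  1  2  3  4  5  6
  h  3  2  1  0  1  2  3  4  5
  y  4  3  2  1  0  1  2  3  4
  l  5  4  3  2  1  0  1  2  3
  l  6  5  4  3  2  1  1  1  2
The bottom-right entry gives D[6][8] = 2, so no sequence of fewer than 2 edits works. Backtracking through the table gives one optimal edit sequence (2 edits):
  tkhyll → tkhyldl (ins d @6)
  tkhyldl → tkhyldlc (ins c @8)
Edit distance = 2.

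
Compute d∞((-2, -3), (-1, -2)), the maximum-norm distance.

max(|x_i - y_i|) = max(|-2 - (-1)|, |-3 - (-2)|) = max(1, 1) = 1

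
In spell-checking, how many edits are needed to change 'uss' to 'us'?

Let D[i][j] be the edit distance between the first i characters of 'uss' and the first j characters of 'us', with D[i][0] = i, D[0][j] = j, and D[i][j] = D[i-1][j-1] if the characters match, else 1 + min(D[i-1][j], D[i][j-1], D[i-1][j-1]). Filling the table (rows: prefixes of 'uss', columns: prefixes of 'us'):
     ε  u  s
  ε  0  1  2
  u  1  0  1
  s  2  1  0
  s  3  2  1
The bottom-right entry gives D[3][2] = 1, so no sequence of fewer than 1 edit works. Backtracking through the table gives one optimal edit sequence (1 edit):
  uss → us (del s @2)
Edit distance = 1.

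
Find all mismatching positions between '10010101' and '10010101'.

Differing positions: none. Hamming distance = 0.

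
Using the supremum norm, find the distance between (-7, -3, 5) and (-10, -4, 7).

max(|x_i - y_i|) = max(|-7 - (-10)|, |-3 - (-4)|, |5 - 7|) = max(3, 1, 2) = 3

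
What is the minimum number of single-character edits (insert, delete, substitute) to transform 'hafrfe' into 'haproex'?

Let D[i][j] be the edit distance between the first i characters of 'hafrfe' and the first j characters of 'haproex', with D[i][0] = i, D[0][j] = j, and D[i][j] = D[i-1][j-1] if the characters match, else 1 + min(D[i-1][j], D[i][j-1], D[i-1][j-1]). Filling the table (rows: prefixes of 'hafrfe', columns: prefixes of 'haproex'):
     ε  h  a  p  r  o  e  x
  ε  0  1  2  3  4  5  6  7
  h  1  0  1  2  3  4  5  6
  a  2  1  0  1  2  3  4  5
  f  3  2  1  1  2  3  4  5
  r  4  3  2  2  1  2  3  4
  f  5  4  3  3  2  2  3  4
  e  6  5  4  4  3  3  2  3
The bottom-right entry gives D[6][7] = 3, so no sequence of fewer than 3 edits works. Backtracking through the table gives one optimal edit sequence (3 edits):
  hafrfe → haprfe (sub f→p @3)
  haprfe → haproe (sub f→o @5)
  haproe → haproex (ins x @7)
Edit distance = 3.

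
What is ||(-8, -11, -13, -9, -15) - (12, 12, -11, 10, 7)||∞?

max(|x_i - y_i|) = max(|-8 - 12|, |-11 - 12|, |-13 - (-11)|, |-9 - 10|, |-15 - 7|) = max(20, 23, 2, 19, 22) = 23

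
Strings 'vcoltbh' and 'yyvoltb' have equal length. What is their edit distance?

Let D[i][j] be the edit distance between the first i characters of 'vcoltbh' and the first j characters of 'yyvoltb', with D[i][0] = i, D[0][j] = j, and D[i][j] = D[i-1][j-1] if the characters match, else 1 + min(D[i-1][j], D[i][j-1], D[i-1][j-1]). Filling the table (rows: prefixes of 'vcoltbh', columns: prefixes of 'yyvoltb'):
     ε  y  y  v  o  l  t  b
  ε  0  1  2  3  4  5  6  7
  v  1  1  2  2  3  4  5  6
  c  2  2  2  3  3  4  5  6
  o  3  3  3  3  3  4  5  6
  l  4  4  4  4  4  3  4  5
  t  5  5  5  5  5  4  3  4
  b  6  6  6  6  6  5  4  3
  h  7  7  7  7  7  6  5  4
The bottom-right entry gives D[7][7] = 4, so no sequence of fewer than 4 edits works. Backtracking through the table gives one optimal edit sequence (4 edits):
  vcoltbh → yvcoltbh (ins y @1)
  yvcoltbh → yycoltbh (sub v→y @2)
  yycoltbh → yyvoltbh (sub c→v @3)
  yyvoltbh → yyvoltb (del h @8)
Edit distance = 4.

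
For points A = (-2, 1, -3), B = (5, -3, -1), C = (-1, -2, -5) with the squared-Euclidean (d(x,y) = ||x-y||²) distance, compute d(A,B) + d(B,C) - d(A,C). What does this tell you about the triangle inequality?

d(A,B) = 7² + 4² + 2² = 69, d(B,C) = 6² + 1² + 4² = 53, d(A,C) = 1² + 3² + 2² = 14.
d(A,B) + d(B,C) - d(A,C) = 69 + 53 - 14 = 122 - 14 = 108. This is ≥ 0, so the triangle inequality holds for these points.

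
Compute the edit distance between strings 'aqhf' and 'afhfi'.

Let D[i][j] be the edit distance between the first i characters of 'aqhf' and the first j characters of 'afhfi', with D[i][0] = i, D[0][j] = j, and D[i][j] = D[i-1][j-1] if the characters match, else 1 + min(D[i-1][j], D[i][j-1], D[i-1][j-1]). Filling the table (rows: prefixes of 'aqhf', columns: prefixes of 'afhfi'):
     ε  a  f  h  f  i
  ε  0  1  2  3  4  5
  a  1  0  1  2  3  4
  q  2  1  1  2  3  4
  h  3  2  2  1  2  3
  f  4  3  2  2  1  2
The bottom-right entry gives D[4][5] = 2, so no sequence of fewer than 2 edits works. Backtracking through the table gives one optimal edit sequence (2 edits):
  aqhf → afhf (sub q→f @2)
  afhf → afhfi (ins i @5)
Edit distance = 2.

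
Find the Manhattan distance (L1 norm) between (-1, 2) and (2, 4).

Σ|x_i - y_i| = |-1 - 2| + |2 - 4| = 3 + 2 = 5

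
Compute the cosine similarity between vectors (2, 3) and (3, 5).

With u = (2, 3), v = (3, 5):
u·v = 2·3 + 3·5 = 6 + 15 = 21.
|u| = √(2² + 3²) = √13, |v| = √(3² + 5²) = √34, so |u||v| = √(13·34) = √442.
cos θ = (u·v)/(|u||v|) = 21/√442 ≈ 0.9989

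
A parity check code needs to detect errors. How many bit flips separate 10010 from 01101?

Differing positions: 1, 2, 3, 4, 5. Hamming distance = 5.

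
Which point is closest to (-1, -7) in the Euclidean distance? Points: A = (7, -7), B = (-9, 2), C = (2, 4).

Distances: d(A) = 8, d(B) ≈ 12.0416, d(C) ≈ 11.4018. Nearest: A = (7, -7) with distance 8.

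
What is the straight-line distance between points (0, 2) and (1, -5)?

√(Σ(x_i - y_i)²) = √((0 - 1)² + (2 - (-5))²)
= √((-1)² + 7²) = √(1 + 49) = √50 ≈ 7.0711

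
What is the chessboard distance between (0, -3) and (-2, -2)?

max(|x_i - y_i|) = max(|0 - (-2)|, |-3 - (-2)|) = max(2, 1) = 2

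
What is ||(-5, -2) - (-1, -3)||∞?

max(|x_i - y_i|) = max(|-5 - (-1)|, |-2 - (-3)|) = max(4, 1) = 4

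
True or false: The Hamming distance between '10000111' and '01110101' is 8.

Differing positions: 1, 2, 3, 4, 7. Hamming distance = 5, so the claim that d_H = 8 is false.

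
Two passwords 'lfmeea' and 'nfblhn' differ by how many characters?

Differing positions: 1, 3, 4, 5, 6. Hamming distance = 5.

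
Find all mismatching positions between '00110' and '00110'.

Differing positions: none. Hamming distance = 0.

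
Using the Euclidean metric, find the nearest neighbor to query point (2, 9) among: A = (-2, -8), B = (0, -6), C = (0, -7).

Distances: d(A) ≈ 17.4642, d(B) ≈ 15.1327, d(C) ≈ 16.1245. Nearest: B = (0, -6) with distance 15.1327.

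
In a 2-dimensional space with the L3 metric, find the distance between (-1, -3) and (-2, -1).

(Σ|x_i - y_i|^3)^(1/3) = (|-1 - (-2)|^3 + |-3 - (-1)|^3)^(1/3)
= (1^3 + 2^3)^(1/3) = (1 + 8)^(1/3) = (9)^(1/3) ≈ 2.0801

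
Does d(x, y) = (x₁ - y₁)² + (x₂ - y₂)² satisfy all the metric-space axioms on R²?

No. The squared Euclidean distance fails the triangle inequality. Counterexample: x = (0, 0), y = (4, 4), z = (8, 8). d(x,z) = 8² + 8² = 128, but d(x,y) + d(y,z) = (4² + 4²) + (4² + 4²) = 32 + 32 = 64. Since 128 > 64, the triangle inequality is violated. (Note: √d, the ordinary Euclidean distance, IS a metric.)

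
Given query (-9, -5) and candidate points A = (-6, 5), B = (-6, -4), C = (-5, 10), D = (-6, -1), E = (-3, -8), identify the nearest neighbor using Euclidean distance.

Distances: d(A) ≈ 10.4403, d(B) ≈ 3.1623, d(C) ≈ 15.5242, d(D) = 5, d(E) ≈ 6.7082. Nearest: B = (-6, -4) with distance 3.1623.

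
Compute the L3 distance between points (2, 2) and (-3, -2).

(Σ|x_i - y_i|^3)^(1/3) = (|2 - (-3)|^3 + |2 - (-2)|^3)^(1/3)
= (5^3 + 4^3)^(1/3) = (125 + 64)^(1/3) = (189)^(1/3) ≈ 5.7388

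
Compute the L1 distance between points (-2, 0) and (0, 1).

Σ|x_i - y_i| = |-2 - 0| + |0 - 1| = 2 + 1 = 3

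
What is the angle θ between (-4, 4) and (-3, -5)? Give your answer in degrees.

With u = (-4, 4), v = (-3, -5):
u·v = (-4)·(-3) + 4·(-5) = 12 + (-20) = -8.
|u| = √((-4)² + 4²) = √32, |v| = √((-3)² + (-5)²) = √34, so |u||v| = √(32·34) = √1088.
cos θ = (u·v)/(|u||v|) = -8/√1088 ≈ -0.242536
θ = arccos(-0.242536) ≈ 104.04°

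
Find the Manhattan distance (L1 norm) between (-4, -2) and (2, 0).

Σ|x_i - y_i| = |-4 - 2| + |-2 - 0| = 6 + 2 = 8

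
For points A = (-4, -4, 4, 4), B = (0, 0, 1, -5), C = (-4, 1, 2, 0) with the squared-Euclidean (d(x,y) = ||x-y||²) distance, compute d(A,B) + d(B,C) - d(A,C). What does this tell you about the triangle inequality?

d(A,B) = 4² + 4² + 3² + 9² = 122, d(B,C) = 4² + 1² + 1² + 5² = 43, d(A,C) = 0² + 5² + 2² + 4² = 45.
d(A,B) + d(B,C) - d(A,C) = 122 + 43 - 45 = 165 - 45 = 120. This is ≥ 0, so the triangle inequality holds for these points.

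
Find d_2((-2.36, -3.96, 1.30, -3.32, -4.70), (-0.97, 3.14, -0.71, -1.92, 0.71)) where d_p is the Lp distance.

(Σ|x_i - y_i|^2)^(1/2) = (|-2.36 - (-0.97)|^2 + |-3.96 - 3.14|^2 + |1.3 - (-0.71)|^2 + |-3.32 - (-1.92)|^2 + |-4.7 - 0.71|^2)^(1/2)
= (1.39^2 + 7.1^2 + 2.01^2 + 1.4^2 + 5.41^2)^(1/2) = (1.9321 + 50.41 + 4.0401 + 1.96 + 29.2681)^(1/2) = (87.6103)^(1/2) ≈ 9.36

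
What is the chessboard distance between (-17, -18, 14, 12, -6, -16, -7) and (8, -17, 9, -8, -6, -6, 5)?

max(|x_i - y_i|) = max(|-17 - 8|, |-18 - (-17)|, |14 - 9|, |12 - (-8)|, |-6 - (-6)|, |-16 - (-6)|, |-7 - 5|) = max(25, 1, 5, 20, 0, 10, 12) = 25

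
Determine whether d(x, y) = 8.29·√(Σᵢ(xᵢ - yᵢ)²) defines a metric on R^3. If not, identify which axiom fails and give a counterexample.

Yes. The L2 (Euclidean) norm induces a metric on R^3, and multiplying a metric by a positive constant 8.29 > 0 preserves all four axioms: non-negativity (8.29·||x-y|| ≥ 0), identity (8.29·||x-y|| = 0 ⟺ ||x-y|| = 0 ⟺ x = y), symmetry (||x-y|| = ||y-x||), and the triangle inequality (8.29·||x-z|| ≤ 8.29·||x-y|| + 8.29·||y-z||). So d is a metric.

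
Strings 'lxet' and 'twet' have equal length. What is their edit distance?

Let D[i][j] be the edit distance between the first i characters of 'lxet' and the first j characters of 'twet', with D[i][0] = i, D[0][j] = j, and D[i][j] = D[i-1][j-1] if the characters match, else 1 + min(D[i-1][j], D[i][j-1], D[i-1][j-1]). Filling the table (rows: prefixes of 'lxet', columns: prefixes of 'twet'):
     ε  t  w  e  t
  ε  0  1  2  3  4
  l  1  1  2  3  4
  x  2  2  2  3  4
  e  3  3  3  2  3
  t  4  3  4  3  2
The bottom-right entry gives D[4][4] = 2, so no sequence of fewer than 2 edits works. Backtracking through the table gives one optimal edit sequence (2 edits):
  lxet → txet (sub l→t @1)
  txet → twet (sub x→w @2)
Edit distance = 2.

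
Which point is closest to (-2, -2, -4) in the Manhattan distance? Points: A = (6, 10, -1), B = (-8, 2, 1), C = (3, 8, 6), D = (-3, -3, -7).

Distances: d(A) = 23, d(B) = 15, d(C) = 25, d(D) = 5. Nearest: D = (-3, -3, -7) with distance 5.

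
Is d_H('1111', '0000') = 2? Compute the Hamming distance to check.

Differing positions: 1, 2, 3, 4. Hamming distance = 4, so the claim that d_H = 2 is false.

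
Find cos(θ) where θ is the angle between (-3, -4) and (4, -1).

With u = (-3, -4), v = (4, -1):
u·v = (-3)·4 + (-4)·(-1) = (-12) + 4 = -8.
|u| = √((-3)² + (-4)²) = √25, |v| = √(4² + (-1)²) = √17, so |u||v| = √(25·17) = √425.
cos θ = (u·v)/(|u||v|) = -8/√425 ≈ -0.3881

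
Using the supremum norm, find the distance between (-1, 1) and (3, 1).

max(|x_i - y_i|) = max(|-1 - 3|, |1 - 1|) = max(4, 0) = 4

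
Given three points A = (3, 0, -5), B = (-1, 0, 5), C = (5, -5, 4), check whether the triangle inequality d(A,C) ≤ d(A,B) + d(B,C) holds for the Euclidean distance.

d(A,B) = √(4² + 0² + 10²) = √116 ≈ 10.7703, d(B,C) = √(6² + 5² + 1²) = √62 ≈ 7.874, d(A,C) = √(2² + 5² + 9²) = √110 ≈ 10.4881.
d(A,C) ≈ 10.4881 ≤ 10.7703 + 7.874 = 18.6443. Triangle inequality is satisfied.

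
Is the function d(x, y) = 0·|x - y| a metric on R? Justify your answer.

No. With c = 0, d(x,y) = 0 for all x, y. This fails identity of indiscernibles: d(2, 5) = 0 but 2 ≠ 5.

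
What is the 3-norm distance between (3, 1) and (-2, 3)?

(Σ|x_i - y_i|^3)^(1/3) = (|3 - (-2)|^3 + |1 - 3|^3)^(1/3)
= (5^3 + 2^3)^(1/3) = (125 + 8)^(1/3) = (133)^(1/3) ≈ 5.1045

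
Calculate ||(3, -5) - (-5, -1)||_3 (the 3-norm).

(Σ|x_i - y_i|^3)^(1/3) = (|3 - (-5)|^3 + |-5 - (-1)|^3)^(1/3)
= (8^3 + 4^3)^(1/3) = (512 + 64)^(1/3) = (576)^(1/3) ≈ 8.3203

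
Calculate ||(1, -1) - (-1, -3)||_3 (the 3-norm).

(Σ|x_i - y_i|^3)^(1/3) = (|1 - (-1)|^3 + |-1 - (-3)|^3)^(1/3)
= (2^3 + 2^3)^(1/3) = (8 + 8)^(1/3) = (16)^(1/3) ≈ 2.5198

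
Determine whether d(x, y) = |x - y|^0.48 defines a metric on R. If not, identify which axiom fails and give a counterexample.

Yes. With 0 < p = 0.48 ≤ 1, d(x,y) = |x-y|^0.48 is a metric on R. Non-negativity and symmetry are immediate; |x-y|^0.48 = 0 ⟺ |x-y| = 0 ⟺ x = y. For the triangle inequality, the function t ↦ t^0.48 is subadditive on [0,∞) when p ≤ 1, so |x-z|^0.48 ≤ (|x-y| + |y-z|)^0.48 ≤ |x-y|^0.48 + |y-z|^0.48.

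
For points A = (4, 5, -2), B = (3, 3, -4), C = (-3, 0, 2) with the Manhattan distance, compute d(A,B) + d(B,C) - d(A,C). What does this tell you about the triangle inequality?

d(A,B) = 1 + 2 + 2 = 5, d(B,C) = 6 + 3 + 6 = 15, d(A,C) = 7 + 5 + 4 = 16.
d(A,B) + d(B,C) - d(A,C) = 5 + 15 - 16 = 20 - 16 = 4. This is ≥ 0, so the triangle inequality holds for these points.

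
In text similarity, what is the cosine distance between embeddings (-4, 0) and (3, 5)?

With u = (-4, 0), v = (3, 5):
u·v = (-4)·3 + 0·5 = (-12) + 0 = -12.
|u| = √((-4)² + 0²) = √16, |v| = √(3² + 5²) = √34, so |u||v| = √(16·34) = √544.
cos θ = (u·v)/(|u||v|) = -12/√544 ≈ -0.5145
Cosine distance = 1 - cos θ ≈ 1 - (-0.5145) = 1.5145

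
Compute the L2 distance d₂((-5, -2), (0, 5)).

√(Σ(x_i - y_i)²) = √((-5 - 0)² + (-2 - 5)²)
= √((-5)² + (-7)²) = √(25 + 49) = √74 ≈ 8.6023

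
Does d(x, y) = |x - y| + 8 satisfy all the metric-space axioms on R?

No. d fails identity of indiscernibles (specifically d(x,x) = 0): d(3, 3) = |3 - 3| + 8 = 0 + 8 = 8 ≠ 0.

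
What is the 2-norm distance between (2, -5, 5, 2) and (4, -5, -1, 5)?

(Σ|x_i - y_i|^2)^(1/2) = (|2 - 4|^2 + |-5 - (-5)|^2 + |5 - (-1)|^2 + |2 - 5|^2)^(1/2)
= (2^2 + 0^2 + 6^2 + 3^2)^(1/2) = (4 + 0 + 36 + 9)^(1/2) = (49)^(1/2) = 7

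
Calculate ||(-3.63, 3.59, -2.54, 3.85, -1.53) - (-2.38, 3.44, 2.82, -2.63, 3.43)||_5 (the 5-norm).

(Σ|x_i - y_i|^5)^(1/5) = (|-3.63 - (-2.38)|^5 + |3.59 - 3.44|^5 + |-2.54 - 2.82|^5 + |3.85 - (-2.63)|^5 + |-1.53 - 3.43|^5)^(1/5)
= (1.25^5 + 0.15^5 + 5.36^5 + 6.48^5 + 4.96^5)^(1/5) ≈ (3.0518 + 0.0001 + 4424.09 + 11425.4951 + 3001.9841)^(1/5) = (18854.6211)^(1/5) ≈ 7.1628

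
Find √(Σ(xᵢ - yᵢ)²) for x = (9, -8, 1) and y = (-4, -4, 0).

√(Σ(x_i - y_i)²) = √((9 - (-4))² + (-8 - (-4))² + (1 - 0)²)
= √(13² + (-4)² + 1²) = √(169 + 16 + 1) = √186 ≈ 13.6382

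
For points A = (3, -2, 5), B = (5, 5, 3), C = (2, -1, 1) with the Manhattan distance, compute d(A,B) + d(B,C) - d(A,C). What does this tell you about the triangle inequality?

d(A,B) = 2 + 7 + 2 = 11, d(B,C) = 3 + 6 + 2 = 11, d(A,C) = 1 + 1 + 4 = 6.
d(A,B) + d(B,C) - d(A,C) = 11 + 11 - 6 = 22 - 6 = 16. This is ≥ 0, so the triangle inequality holds for these points.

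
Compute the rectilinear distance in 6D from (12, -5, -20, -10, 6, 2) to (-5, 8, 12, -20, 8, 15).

Σ|x_i - y_i| = |12 - (-5)| + |-5 - 8| + |-20 - 12| + |-10 - (-20)| + |6 - 8| + |2 - 15| = 17 + 13 + 32 + 10 + 2 + 13 = 87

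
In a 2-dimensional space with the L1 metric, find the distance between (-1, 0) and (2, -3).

Σ|x_i - y_i| = |-1 - 2| + |0 - (-3)| = 3 + 3 = 6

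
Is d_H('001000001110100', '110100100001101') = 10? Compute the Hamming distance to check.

Differing positions: 1, 2, 3, 4, 7, 9, 10, 11, 12, 15. Hamming distance = 10, so the claim is true.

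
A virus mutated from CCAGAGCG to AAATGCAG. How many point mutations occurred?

Differing positions: 1, 2, 4, 5, 6, 7. Hamming distance = 6.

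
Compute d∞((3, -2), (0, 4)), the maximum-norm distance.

max(|x_i - y_i|) = max(|3 - 0|, |-2 - 4|) = max(3, 6) = 6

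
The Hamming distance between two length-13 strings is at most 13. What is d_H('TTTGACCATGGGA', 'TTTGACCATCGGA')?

Differing positions: 10. Hamming distance = 1. The maximum possible Hamming distance for length-13 strings is 13, so d_H/13 = 1/13 ≈ 0.0769.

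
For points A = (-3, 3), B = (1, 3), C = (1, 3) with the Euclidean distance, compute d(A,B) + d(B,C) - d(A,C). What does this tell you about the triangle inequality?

d(A,B) = √(4² + 0²) = √16 = 4, d(B,C) = √(0² + 0²) = √0 = 0, d(A,C) = √(4² + 0²) = √16 = 4.
d(A,B) + d(B,C) - d(A,C) = 4 + 0 - 4 = 4 - 4 = 0. This is ≥ 0, so the triangle inequality holds for these points.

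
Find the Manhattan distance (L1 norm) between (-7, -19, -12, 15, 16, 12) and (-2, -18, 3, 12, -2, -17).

Σ|x_i - y_i| = |-7 - (-2)| + |-19 - (-18)| + |-12 - 3| + |15 - 12| + |16 - (-2)| + |12 - (-17)| = 5 + 1 + 15 + 3 + 18 + 29 = 71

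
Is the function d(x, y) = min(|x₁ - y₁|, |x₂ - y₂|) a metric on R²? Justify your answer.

No. d fails identity of indiscernibles: take x = (4, 0) and y = (4, 6). Then d(x,y) = min(|4 - 4|, |0 - 6|) = min(0, 6) = 0, yet x ≠ y.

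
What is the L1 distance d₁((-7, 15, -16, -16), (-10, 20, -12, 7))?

Σ|x_i - y_i| = |-7 - (-10)| + |15 - 20| + |-16 - (-12)| + |-16 - 7| = 3 + 5 + 4 + 23 = 35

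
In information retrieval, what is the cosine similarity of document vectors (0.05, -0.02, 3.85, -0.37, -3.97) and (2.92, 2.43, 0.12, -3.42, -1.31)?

With u = (0.05, -0.02, 3.85, -0.37, -3.97), v = (2.92, 2.43, 0.12, -3.42, -1.31):
u·v = 0.05·2.92 + (-0.02)·2.43 + 3.85·0.12 + (-0.37)·(-3.42) + (-3.97)·(-1.31) = 0.146 + (-0.0486) + 0.462 + 1.2654 + 5.2007 = 7.0255.
|u| = √(0.05² + (-0.02)² + 3.85² + (-0.37)² + (-3.97)²) = √(0.0025 + 0.0004 + 14.8225 + 0.1369 + 15.7609) = √30.7232, |v| = √(2.92² + 2.43² + 0.12² + (-3.42)² + (-1.31)²) = √(8.5264 + 5.9049 + 0.0144 + 11.6964 + 1.7161) = √27.8582.
cos θ = (u·v)/(|u||v|) = 7.0255/(√30.7232·√27.8582) ≈ 0.2401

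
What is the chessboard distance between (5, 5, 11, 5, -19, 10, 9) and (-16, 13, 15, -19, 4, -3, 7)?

max(|x_i - y_i|) = max(|5 - (-16)|, |5 - 13|, |11 - 15|, |5 - (-19)|, |-19 - 4|, |10 - (-3)|, |9 - 7|) = max(21, 8, 4, 24, 23, 13, 2) = 24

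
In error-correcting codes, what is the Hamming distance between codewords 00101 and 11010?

Differing positions: 1, 2, 3, 4, 5. Hamming distance = 5.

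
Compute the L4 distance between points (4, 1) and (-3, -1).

(Σ|x_i - y_i|^4)^(1/4) = (|4 - (-3)|^4 + |1 - (-1)|^4)^(1/4)
= (7^4 + 2^4)^(1/4) = (2401 + 16)^(1/4) = (2417)^(1/4) ≈ 7.0116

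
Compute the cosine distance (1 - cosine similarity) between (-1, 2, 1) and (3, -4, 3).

With u = (-1, 2, 1), v = (3, -4, 3):
u·v = (-1)·3 + 2·(-4) + 1·3 = (-3) + (-8) + 3 = -8.
|u| = √((-1)² + 2² + 1²) = √6, |v| = √(3² + (-4)² + 3²) = √34, so |u||v| = √(6·34) = √204.
cos θ = (u·v)/(|u||v|) = -8/√204 ≈ -0.5601
Cosine distance = 1 - cos θ ≈ 1 - (-0.5601) = 1.5601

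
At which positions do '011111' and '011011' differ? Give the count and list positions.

Differing positions: 4. Hamming distance = 1.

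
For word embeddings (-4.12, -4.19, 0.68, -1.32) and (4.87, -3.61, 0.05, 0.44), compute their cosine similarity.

With u = (-4.12, -4.19, 0.68, -1.32), v = (4.87, -3.61, 0.05, 0.44):
u·v = (-4.12)·4.87 + (-4.19)·(-3.61) + 0.68·0.05 + (-1.32)·0.44 = (-20.0644) + 15.1259 + 0.034 + (-0.5808) = -5.4853.
|u| = √((-4.12)² + (-4.19)² + 0.68² + (-1.32)²) = √(16.9744 + 17.5561 + 0.4624 + 1.7424) = √36.7353, |v| = √(4.87² + (-3.61)² + 0.05² + 0.44²) = √(23.7169 + 13.0321 + 0.0025 + 0.1936) = √36.9451.
cos θ = (u·v)/(|u||v|) = -5.4853/(√36.7353·√36.9451) ≈ -0.1489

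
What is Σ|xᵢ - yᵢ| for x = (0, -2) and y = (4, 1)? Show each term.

Σ|x_i - y_i| = |0 - 4| + |-2 - 1| = 4 + 3 = 7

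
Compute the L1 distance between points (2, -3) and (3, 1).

Σ|x_i - y_i| = |2 - 3| + |-3 - 1| = 1 + 4 = 5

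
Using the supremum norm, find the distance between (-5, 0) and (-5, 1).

max(|x_i - y_i|) = max(|-5 - (-5)|, |0 - 1|) = max(0, 1) = 1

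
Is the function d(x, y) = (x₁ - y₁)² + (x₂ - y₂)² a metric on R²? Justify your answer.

No. The squared Euclidean distance fails the triangle inequality. Counterexample: x = (0, 0), y = (4, 1), z = (8, 2). d(x,z) = 8² + 2² = 68, but d(x,y) + d(y,z) = (4² + 1²) + (4² + 1²) = 17 + 17 = 34. Since 68 > 34, the triangle inequality is violated. (Note: √d, the ordinary Euclidean distance, IS a metric.)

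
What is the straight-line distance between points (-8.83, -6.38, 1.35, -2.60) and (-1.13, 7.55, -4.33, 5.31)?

√(Σ(x_i - y_i)²) = √((-8.83 - (-1.13))² + (-6.38 - 7.55)² + (1.35 - (-4.33))² + (-2.6 - 5.31)²)
= √((-7.7)² + (-13.93)² + 5.68² + (-7.91)²) = √(59.29 + 194.0449 + 32.2624 + 62.5681) = √348.1654 ≈ 18.6592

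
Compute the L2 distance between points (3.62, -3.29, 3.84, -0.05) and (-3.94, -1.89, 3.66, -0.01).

(Σ|x_i - y_i|^2)^(1/2) = (|3.62 - (-3.94)|^2 + |-3.29 - (-1.89)|^2 + |3.84 - 3.66|^2 + |-0.05 - (-0.01)|^2)^(1/2)
= (7.56^2 + 1.4^2 + 0.18^2 + 0.04^2)^(1/2) = (57.1536 + 1.96 + 0.0324 + 0.0016)^(1/2) = (59.1476)^(1/2) ≈ 7.6907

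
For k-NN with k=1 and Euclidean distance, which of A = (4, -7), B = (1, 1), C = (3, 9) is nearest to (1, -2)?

Distances: d(A) ≈ 5.831, d(B) = 3, d(C) ≈ 11.1803. Nearest: B = (1, 1) with distance 3.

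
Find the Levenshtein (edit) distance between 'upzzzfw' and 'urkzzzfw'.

Let D[i][j] be the edit distance between the first i characters of 'upzzzfw' and the first j characters of 'urkzzzfw', with D[i][0] = i, D[0][j] = j, and D[i][j] = D[i-1][j-1] if the characters match, else 1 + min(D[i-1][j], D[i][j-1], D[i-1][j-1]). Filling the table (rows: prefixes of 'upzzzfw', columns: prefixes of 'urkzzzfw'):
     ε  u  r  k  z  z  z  f  w
  ε  0  1  2  3  4  5  6  7  8
  u  1  0  1  2  3  4  5  6  7
  p  2  1  1  2  3  4  5  6  7
  z  3  2  2  2  2  3  4  5  6
  z  4  3  3  3  2  2  3  4  5
  z  5  4  4  4  3  2  2  3  4
  f  6  5  5  5  4  3  3  2  3
  w  7  6  6  6  5  4  4  3  2
The bottom-right entry gives D[7][8] = 2, so no sequence of fewer than 2 edits works. Backtracking through the table gives one optimal edit sequence (2 edits):
  upzzzfw → urpzzzfw (ins r @2)
  urpzzzfw → urkzzzfw (sub p→k @3)
Edit distance = 2.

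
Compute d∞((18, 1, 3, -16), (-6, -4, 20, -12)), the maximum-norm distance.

max(|x_i - y_i|) = max(|18 - (-6)|, |1 - (-4)|, |3 - 20|, |-16 - (-12)|) = max(24, 5, 17, 4) = 24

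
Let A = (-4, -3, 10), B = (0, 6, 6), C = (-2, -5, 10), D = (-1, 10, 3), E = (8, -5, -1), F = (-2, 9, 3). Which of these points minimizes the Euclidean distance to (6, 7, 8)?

Distances: d(A) ≈ 14.2829, d(B) ≈ 6.4031, d(C) ≈ 14.5602, d(D) ≈ 9.1104, d(E) ≈ 15.1327, d(F) ≈ 9.6437. Nearest: B = (0, 6, 6) with distance 6.4031.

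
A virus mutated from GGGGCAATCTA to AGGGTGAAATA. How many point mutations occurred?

Differing positions: 1, 5, 6, 8, 9. Hamming distance = 5.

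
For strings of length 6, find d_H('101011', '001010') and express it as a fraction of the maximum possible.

Differing positions: 1, 6. Hamming distance = 2. The maximum possible Hamming distance for length-6 strings is 6, so d_H/6 = 2/6 ≈ 0.3333.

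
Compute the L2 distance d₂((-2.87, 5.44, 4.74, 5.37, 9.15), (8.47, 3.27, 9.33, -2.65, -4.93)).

√(Σ(x_i - y_i)²) = √((-2.87 - 8.47)² + (5.44 - 3.27)² + (4.74 - 9.33)² + (5.37 - (-2.65))² + (9.15 - (-4.93))²)
= √((-11.34)² + 2.17² + (-4.59)² + 8.02² + 14.08²) = √(128.5956 + 4.7089 + 21.0681 + 64.3204 + 198.2464) = √416.9394 ≈ 20.4191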